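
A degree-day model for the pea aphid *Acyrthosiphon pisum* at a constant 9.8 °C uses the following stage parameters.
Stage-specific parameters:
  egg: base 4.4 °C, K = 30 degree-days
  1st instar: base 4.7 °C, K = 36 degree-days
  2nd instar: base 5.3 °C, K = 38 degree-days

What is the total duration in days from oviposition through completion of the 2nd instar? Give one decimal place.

21.1 days

egg: 30 / (9.8 − 4.4) = 30 / 5.4 = 5.556 d.
1st instar: 36 / (9.8 − 4.7) = 36 / 5.1 = 7.059 d.
2nd instar: 38 / (9.8 − 5.3) = 38 / 4.5 = 8.444 d.
Sum = 21.059 ≈ 21.1 days.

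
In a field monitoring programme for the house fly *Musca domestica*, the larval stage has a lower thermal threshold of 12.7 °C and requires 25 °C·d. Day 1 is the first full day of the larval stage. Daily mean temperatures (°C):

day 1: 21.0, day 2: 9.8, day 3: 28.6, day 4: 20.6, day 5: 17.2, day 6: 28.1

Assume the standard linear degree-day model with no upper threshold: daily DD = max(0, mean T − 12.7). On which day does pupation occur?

day 4

Daily DD above 12.7 °C: 8.3, 0.0, 15.9, 7.9, 4.5, 15.4.
Cumulative: 8.3, 8.3, 24.2, 32.1, 36.6, 52.0.
The total first reaches 25 DD on day 4.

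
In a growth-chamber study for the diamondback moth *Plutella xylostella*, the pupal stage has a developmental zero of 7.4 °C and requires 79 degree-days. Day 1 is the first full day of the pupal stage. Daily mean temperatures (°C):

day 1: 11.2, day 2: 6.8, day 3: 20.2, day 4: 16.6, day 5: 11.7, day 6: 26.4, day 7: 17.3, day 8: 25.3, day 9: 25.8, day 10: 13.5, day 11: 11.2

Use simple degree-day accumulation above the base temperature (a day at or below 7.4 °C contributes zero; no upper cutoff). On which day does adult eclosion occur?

day 9

Daily DD above 7.4 °C: 3.8, 0.0, 12.8, 9.2, 4.3, 19.0, 9.9, 17.9, 18.4, 6.1, 3.8.
Cumulative: 3.8, 3.8, 16.6, 25.8, 30.1, 49.1, 59.0, 76.9, 95.3, 101.4, 105.2.
The total first reaches 79 DD on day 9.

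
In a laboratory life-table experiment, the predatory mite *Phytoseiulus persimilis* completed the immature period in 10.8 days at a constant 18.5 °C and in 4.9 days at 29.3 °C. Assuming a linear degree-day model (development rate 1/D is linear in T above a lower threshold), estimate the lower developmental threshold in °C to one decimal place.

9.5 °C

Equal thermal constants: D₁(T₁ − T_b) = D₂(T₂ − T_b).
10.8·(18.5 − T_b) = 4.9·(29.3 − T_b)
T_b = (10.8·18.5 − 4.9·29.3) / (10.8 − 4.9) = 56.23 / 5.9 = 9.531 °C ≈ 9.5 °C.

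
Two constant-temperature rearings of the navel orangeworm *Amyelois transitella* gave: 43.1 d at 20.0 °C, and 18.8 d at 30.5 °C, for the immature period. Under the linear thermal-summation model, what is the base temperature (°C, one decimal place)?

11.9 °C

Equal thermal constants: D₁(T₁ − T_b) = D₂(T₂ − T_b).
43.1·(20.0 − T_b) = 18.8·(30.5 − T_b)
T_b = (43.1·20.0 − 18.8·30.5) / (43.1 − 18.8) = 288.60 / 24.3 = 11.877 °C ≈ 11.9 °C.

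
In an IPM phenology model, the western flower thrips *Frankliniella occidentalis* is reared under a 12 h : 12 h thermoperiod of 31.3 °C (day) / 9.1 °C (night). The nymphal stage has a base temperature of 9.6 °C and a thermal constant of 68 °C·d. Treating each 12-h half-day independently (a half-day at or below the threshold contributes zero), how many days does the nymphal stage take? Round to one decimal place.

6.3 days

Day half: max(0, 31.3 − 9.6) × 0.5 = 21.7 × 0.5 = 10.85 DD.
Night half: max(0, 9.1 − 9.6) × 0.5 = 0.0 × 0.5 = 0.00 DD.
Per 24 h: 10.85 DD/day.
Duration = 68 / 10.85 = 6.267 ≈ 6.3 days.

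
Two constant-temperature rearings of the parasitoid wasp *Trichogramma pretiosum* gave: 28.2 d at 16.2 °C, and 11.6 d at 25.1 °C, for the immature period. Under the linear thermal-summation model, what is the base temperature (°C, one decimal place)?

10.0 °C

Equal thermal constants: D₁(T₁ − T_b) = D₂(T₂ − T_b).
28.2·(16.2 − T_b) = 11.6·(25.1 − T_b)
T_b = (28.2·16.2 − 11.6·25.1) / (28.2 − 11.6) = 165.68 / 16.6 = 9.981 °C ≈ 10.0 °C.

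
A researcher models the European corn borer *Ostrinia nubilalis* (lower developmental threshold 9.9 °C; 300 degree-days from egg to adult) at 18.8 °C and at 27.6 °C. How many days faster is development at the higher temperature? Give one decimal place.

16.8 days

At 18.8 °C: 300 / (18.8 − 9.9) = 300 / 8.9 = 33.708 d.
At 27.6 °C: 300 / (27.6 − 9.9) = 300 / 17.7 = 16.949 d.
Difference = |33.708 − 16.949| = 16.759 ≈ 16.8 days.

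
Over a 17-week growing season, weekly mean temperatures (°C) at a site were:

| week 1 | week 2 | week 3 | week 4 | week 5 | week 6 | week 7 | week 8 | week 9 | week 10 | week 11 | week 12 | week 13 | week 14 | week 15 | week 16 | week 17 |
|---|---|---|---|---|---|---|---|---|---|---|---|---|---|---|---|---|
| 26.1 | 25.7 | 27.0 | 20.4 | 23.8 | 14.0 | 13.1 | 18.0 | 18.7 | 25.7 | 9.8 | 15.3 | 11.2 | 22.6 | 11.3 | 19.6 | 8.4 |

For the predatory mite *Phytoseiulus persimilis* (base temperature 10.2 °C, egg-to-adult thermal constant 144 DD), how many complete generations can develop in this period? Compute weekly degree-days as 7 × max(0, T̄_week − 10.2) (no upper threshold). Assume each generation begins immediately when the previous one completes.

6 generations

Weekly DD (7 × max(0, T̄ − 10.2)): 111.3, 108.5, 117.6, 71.4, 95.2, 26.6, 20.3, 54.6, 59.5, 108.5, 0.0, 35.7, 7.0, 86.8, 7.7, 65.8, 0.0.
Season total = 976.5 DD.
Complete generations = ⌊976.5 / 144⌋ = 6.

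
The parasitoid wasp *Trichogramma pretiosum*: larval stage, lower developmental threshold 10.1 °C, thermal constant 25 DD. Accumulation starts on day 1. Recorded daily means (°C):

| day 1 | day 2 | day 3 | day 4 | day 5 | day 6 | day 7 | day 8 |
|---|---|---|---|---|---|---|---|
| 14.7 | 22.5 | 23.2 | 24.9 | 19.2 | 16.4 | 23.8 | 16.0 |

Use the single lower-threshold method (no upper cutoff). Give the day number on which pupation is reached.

Daily DD above 10.1 °C: 4.6, 12.4, 13.1, 14.8, 9.1, 6.3, 13.7, 5.9.
Cumulative: 4.6, 17.0, 30.1, 44.9, 54.0, 60.3, 74.0, 79.9.
The total first reaches 25 DD on day 3.

day 3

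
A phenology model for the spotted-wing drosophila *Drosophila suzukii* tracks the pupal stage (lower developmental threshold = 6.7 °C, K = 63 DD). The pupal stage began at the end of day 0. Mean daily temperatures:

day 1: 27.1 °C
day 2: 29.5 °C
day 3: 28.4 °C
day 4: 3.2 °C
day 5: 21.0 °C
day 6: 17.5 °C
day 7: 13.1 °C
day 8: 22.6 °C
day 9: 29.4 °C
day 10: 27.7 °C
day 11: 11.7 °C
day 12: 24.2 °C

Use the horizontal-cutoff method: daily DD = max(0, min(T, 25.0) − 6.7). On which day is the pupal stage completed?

Daily DD above 6.7 °C (capped at 18.3): 18.3, 18.3, 18.3, 0.0, 14.3, 10.8, 6.4, 15.9, 18.3, 18.3, 5.0, 17.5.
Cumulative: 18.3, 36.6, 54.9, 54.9, 69.2, 80.0, 86.4, 102.3, 120.6, 138.9, 143.9, 161.4.
The total first reaches 63 DD on day 5.

day 5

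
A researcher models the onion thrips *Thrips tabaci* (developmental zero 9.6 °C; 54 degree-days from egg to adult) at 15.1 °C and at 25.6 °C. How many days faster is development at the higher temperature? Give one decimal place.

At 15.1 °C: 54 / (15.1 − 9.6) = 54 / 5.5 = 9.818 d.
At 25.6 °C: 54 / (25.6 − 9.6) = 54 / 16.0 = 3.375 d.
Difference = |9.818 − 3.375| = 6.443 ≈ 6.4 days.

6.4 days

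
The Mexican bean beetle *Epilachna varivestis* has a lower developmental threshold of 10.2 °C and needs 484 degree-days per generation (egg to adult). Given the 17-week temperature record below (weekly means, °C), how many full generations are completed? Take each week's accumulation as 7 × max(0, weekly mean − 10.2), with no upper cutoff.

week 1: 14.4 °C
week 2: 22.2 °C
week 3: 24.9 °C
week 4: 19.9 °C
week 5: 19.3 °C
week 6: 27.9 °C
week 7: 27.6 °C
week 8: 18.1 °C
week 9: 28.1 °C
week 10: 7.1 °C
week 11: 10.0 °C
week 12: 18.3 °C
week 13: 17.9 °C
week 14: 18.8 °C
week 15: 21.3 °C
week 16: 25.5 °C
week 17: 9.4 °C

2 generations

Weekly DD (7 × max(0, T̄ − 10.2)): 29.4, 84.0, 102.9, 67.9, 63.7, 123.9, 121.8, 55.3, 125.3, 0.0, 0.0, 56.7, 53.9, 60.2, 77.7, 107.1, 0.0.
Season total = 1129.8 DD.
Complete generations = ⌊1129.8 / 484⌋ = 2.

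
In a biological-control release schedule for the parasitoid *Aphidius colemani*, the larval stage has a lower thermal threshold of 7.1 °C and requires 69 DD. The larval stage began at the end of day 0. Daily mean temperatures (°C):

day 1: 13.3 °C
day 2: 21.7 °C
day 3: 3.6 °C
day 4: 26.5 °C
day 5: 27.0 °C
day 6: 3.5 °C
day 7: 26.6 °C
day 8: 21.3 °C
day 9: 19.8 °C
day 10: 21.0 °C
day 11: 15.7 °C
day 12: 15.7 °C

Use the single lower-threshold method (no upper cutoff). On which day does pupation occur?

day 7

Daily DD above 7.1 °C: 6.2, 14.6, 0.0, 19.4, 19.9, 0.0, 19.5, 14.2, 12.7, 13.9, 8.6, 8.6.
Cumulative: 6.2, 20.8, 20.8, 40.2, 60.1, 60.1, 79.6, 93.8, 106.5, 120.4, 129.0, 137.6.
The total first reaches 69 DD on day 7.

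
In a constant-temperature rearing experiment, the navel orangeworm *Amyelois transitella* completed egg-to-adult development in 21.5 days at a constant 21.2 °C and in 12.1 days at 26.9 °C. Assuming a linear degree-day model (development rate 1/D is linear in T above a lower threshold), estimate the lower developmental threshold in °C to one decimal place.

Under the model K = D·(T − T_b), so D₁·(T₁ − T_b) = D₂·(T₂ − T_b).
21.5·(21.2 − T_b) = 12.1·(26.9 − T_b)
T_b = (21.5·21.2 − 12.1·26.9) / (21.5 − 12.1) = 130.31 / 9.4 = 13.863 °C ≈ 13.9 °C.

13.9 °C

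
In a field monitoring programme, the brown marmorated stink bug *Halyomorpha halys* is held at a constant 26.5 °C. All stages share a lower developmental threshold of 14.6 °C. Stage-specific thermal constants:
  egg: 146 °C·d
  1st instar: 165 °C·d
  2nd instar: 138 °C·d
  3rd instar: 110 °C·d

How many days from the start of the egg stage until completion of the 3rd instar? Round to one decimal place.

47.0 days

Daily accumulation at 26.5 °C = 26.5 − 14.6 = 11.9 DD/day.
Total K = 146 + 165 + 138 + 110 = 559 DD.
Total duration = 559 / 11.9 = 46.975 ≈ 47.0 days.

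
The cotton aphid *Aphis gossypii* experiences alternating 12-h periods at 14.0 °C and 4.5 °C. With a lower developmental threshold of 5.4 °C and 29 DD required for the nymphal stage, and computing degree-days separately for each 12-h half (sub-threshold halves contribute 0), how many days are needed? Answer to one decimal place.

6.7 days

Day half: max(0, 14.0 − 5.4) × 0.5 = 8.6 × 0.5 = 4.30 DD.
Night half: max(0, 4.5 − 5.4) × 0.5 = 0.0 × 0.5 = 0.00 DD.
Per 24 h: 4.30 DD/day.
Duration = 29 / 4.30 = 6.744 ≈ 6.7 days.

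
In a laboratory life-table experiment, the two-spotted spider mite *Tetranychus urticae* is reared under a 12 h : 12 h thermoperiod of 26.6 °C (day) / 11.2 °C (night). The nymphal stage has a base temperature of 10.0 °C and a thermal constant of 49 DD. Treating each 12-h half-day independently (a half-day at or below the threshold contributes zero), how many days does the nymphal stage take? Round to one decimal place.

Day half: max(0, 26.6 − 10.0) × 0.5 = 16.6 × 0.5 = 8.30 DD.
Night half: max(0, 11.2 − 10.0) × 0.5 = 1.2 × 0.5 = 0.60 DD.
Per 24 h: 8.90 DD/day.
Duration = 49 / 8.90 = 5.506 ≈ 5.5 days.

5.5 days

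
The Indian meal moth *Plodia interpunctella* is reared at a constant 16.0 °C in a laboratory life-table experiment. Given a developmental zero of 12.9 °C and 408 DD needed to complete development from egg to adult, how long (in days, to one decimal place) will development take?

131.6 days

Daily accumulation = 16.0 − 12.9 = 3.1 DD/day.
Duration = 408 / 3.1 = 131.613 ≈ 131.6 days.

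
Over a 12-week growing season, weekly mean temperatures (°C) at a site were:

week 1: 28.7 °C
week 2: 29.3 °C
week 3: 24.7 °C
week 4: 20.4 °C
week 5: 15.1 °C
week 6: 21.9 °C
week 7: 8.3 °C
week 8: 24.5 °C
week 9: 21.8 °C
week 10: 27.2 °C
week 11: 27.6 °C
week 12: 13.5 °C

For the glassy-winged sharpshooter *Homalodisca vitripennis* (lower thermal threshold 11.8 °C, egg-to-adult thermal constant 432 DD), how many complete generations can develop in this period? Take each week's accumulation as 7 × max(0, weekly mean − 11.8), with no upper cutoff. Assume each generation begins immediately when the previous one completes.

2 generations

Weekly DD (7 × max(0, T̄ − 11.8)): 118.3, 122.5, 90.3, 60.2, 23.1, 70.7, 0.0, 88.9, 70.0, 107.8, 110.6, 11.9.
Season total = 874.3 DD.
Complete generations = ⌊874.3 / 432⌋ = 2.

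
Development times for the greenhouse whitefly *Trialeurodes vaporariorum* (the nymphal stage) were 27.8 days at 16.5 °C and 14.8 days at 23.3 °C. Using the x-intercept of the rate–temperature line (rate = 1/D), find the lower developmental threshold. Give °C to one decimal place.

Linear rate model ⇒ the product D·(T − T_b) is constant across temperatures.
27.8·(16.5 − T_b) = 14.8·(23.3 − T_b)
T_b = (27.8·16.5 − 14.8·23.3) / (27.8 − 14.8) = 113.86 / 13.0 = 8.758 °C ≈ 8.8 °C.

8.8 °C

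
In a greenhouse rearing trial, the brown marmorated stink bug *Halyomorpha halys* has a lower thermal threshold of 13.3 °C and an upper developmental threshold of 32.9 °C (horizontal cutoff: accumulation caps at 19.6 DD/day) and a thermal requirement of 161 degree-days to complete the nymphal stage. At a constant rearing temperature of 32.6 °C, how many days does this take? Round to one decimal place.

8.3 days

Daily accumulation = 32.6 − 13.3 = 19.3 DD/day.
Duration = 161 / 19.3 = 8.342 ≈ 8.3 days.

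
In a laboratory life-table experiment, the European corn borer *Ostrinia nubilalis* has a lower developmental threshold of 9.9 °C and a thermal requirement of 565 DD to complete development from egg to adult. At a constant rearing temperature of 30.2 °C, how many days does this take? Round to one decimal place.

27.8 days

Daily accumulation = 30.2 − 9.9 = 20.3 DD/day.
Duration = 565 / 20.3 = 27.833 ≈ 27.8 days.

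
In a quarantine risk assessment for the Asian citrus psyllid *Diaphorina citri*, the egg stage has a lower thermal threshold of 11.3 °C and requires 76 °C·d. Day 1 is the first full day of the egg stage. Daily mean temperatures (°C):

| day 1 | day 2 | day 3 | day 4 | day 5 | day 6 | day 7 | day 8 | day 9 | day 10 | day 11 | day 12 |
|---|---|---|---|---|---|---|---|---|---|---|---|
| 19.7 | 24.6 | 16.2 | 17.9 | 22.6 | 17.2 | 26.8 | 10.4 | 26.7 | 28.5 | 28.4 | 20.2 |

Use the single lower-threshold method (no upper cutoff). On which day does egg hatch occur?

Daily DD above 11.3 °C: 8.4, 13.3, 4.9, 6.6, 11.3, 5.9, 15.5, 0.0, 15.4, 17.2, 17.1, 8.9.
Cumulative: 8.4, 21.7, 26.6, 33.2, 44.5, 50.4, 65.9, 65.9, 81.3, 98.5, 115.6, 124.5.
The total first reaches 76 DD on day 9.

day 9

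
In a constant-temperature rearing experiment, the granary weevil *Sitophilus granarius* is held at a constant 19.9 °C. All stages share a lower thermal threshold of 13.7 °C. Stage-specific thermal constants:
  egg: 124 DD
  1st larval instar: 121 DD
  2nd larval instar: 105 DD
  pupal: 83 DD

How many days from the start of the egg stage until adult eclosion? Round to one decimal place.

69.8 days

Daily accumulation at 19.9 °C = 19.9 − 13.7 = 6.2 DD/day.
Total K = 124 + 121 + 105 + 83 = 433 DD.
Total duration = 433 / 6.2 = 69.839 ≈ 69.8 days.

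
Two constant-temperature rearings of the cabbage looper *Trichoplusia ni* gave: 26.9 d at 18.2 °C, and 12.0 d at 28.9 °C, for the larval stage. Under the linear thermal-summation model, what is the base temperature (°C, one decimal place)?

9.6 °C

Linear rate model ⇒ the product D·(T − T_b) is constant across temperatures.
26.9·(18.2 − T_b) = 12.0·(28.9 − T_b)
T_b = (26.9·18.2 − 12.0·28.9) / (26.9 − 12.0) = 142.78 / 14.9 = 9.583 °C ≈ 9.6 °C.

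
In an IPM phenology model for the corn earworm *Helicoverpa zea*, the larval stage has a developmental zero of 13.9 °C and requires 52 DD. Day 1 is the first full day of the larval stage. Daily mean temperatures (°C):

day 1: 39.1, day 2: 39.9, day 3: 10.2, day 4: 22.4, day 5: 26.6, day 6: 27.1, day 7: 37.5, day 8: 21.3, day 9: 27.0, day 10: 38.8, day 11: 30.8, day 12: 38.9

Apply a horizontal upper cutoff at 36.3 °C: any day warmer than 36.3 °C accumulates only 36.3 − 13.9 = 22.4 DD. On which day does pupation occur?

Daily DD above 13.9 °C (capped at 22.4): 22.4, 22.4, 0.0, 8.5, 12.7, 13.2, 22.4, 7.4, 13.1, 22.4, 16.9, 22.4.
Cumulative: 22.4, 44.8, 44.8, 53.3, 66.0, 79.2, 101.6, 109.0, 122.1, 144.5, 161.4, 183.8.
The total first reaches 52 DD on day 4.

day 4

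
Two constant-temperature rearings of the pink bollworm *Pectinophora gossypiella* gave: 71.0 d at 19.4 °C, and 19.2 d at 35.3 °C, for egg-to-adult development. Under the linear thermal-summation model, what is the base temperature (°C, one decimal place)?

13.5 °C

Linear rate model ⇒ the product D·(T − T_b) is constant across temperatures.
71.0·(19.4 − T_b) = 19.2·(35.3 − T_b)
T_b = (71.0·19.4 − 19.2·35.3) / (71.0 − 19.2) = 699.64 / 51.8 = 13.507 °C ≈ 13.5 °C.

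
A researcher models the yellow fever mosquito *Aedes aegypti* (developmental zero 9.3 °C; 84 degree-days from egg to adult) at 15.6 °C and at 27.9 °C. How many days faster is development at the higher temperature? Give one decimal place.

At 15.6 °C: 84 / (15.6 − 9.3) = 84 / 6.3 = 13.333 d.
At 27.9 °C: 84 / (27.9 − 9.3) = 84 / 18.6 = 4.516 d.
Difference = |13.333 − 4.516| = 8.817 ≈ 8.8 days.

8.8 days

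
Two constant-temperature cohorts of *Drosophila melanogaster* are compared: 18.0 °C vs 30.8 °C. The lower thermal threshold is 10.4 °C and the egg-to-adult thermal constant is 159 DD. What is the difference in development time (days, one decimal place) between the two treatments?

13.1 days

At 18.0 °C: 159 / (18.0 − 10.4) = 159 / 7.6 = 20.921 d.
At 30.8 °C: 159 / (30.8 − 10.4) = 159 / 20.4 = 7.794 d.
Difference = |20.921 − 7.794| = 13.127 ≈ 13.1 days.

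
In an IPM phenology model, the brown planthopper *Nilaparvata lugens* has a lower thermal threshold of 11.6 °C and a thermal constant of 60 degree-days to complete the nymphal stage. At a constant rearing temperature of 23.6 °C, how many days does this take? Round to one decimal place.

5.0 days

Daily accumulation = 23.6 − 11.6 = 12.0 DD/day.
Duration = 60 / 12.0 = 5.000 ≈ 5.0 days.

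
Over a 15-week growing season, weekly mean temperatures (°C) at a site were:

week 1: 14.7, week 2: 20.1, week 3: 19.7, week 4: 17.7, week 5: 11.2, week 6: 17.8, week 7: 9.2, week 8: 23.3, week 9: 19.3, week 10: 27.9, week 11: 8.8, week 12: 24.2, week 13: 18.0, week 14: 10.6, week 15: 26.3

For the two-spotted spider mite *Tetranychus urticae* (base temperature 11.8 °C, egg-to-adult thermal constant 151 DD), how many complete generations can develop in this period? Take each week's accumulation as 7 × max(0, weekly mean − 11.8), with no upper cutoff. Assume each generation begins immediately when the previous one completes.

4 generations

Weekly DD (7 × max(0, T̄ − 11.8)): 20.3, 58.1, 55.3, 41.3, 0.0, 42.0, 0.0, 80.5, 52.5, 112.7, 0.0, 86.8, 43.4, 0.0, 101.5.
Season total = 694.4 DD.
Complete generations = ⌊694.4 / 151⌋ = 4.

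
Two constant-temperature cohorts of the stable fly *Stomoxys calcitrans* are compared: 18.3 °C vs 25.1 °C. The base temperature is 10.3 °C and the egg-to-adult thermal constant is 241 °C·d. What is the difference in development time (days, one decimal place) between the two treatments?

13.8 days

At 18.3 °C: 241 / (18.3 − 10.3) = 241 / 8.0 = 30.125 d.
At 25.1 °C: 241 / (25.1 − 10.3) = 241 / 14.8 = 16.284 d.
Difference = |30.125 − 16.284| = 13.841 ≈ 13.8 days.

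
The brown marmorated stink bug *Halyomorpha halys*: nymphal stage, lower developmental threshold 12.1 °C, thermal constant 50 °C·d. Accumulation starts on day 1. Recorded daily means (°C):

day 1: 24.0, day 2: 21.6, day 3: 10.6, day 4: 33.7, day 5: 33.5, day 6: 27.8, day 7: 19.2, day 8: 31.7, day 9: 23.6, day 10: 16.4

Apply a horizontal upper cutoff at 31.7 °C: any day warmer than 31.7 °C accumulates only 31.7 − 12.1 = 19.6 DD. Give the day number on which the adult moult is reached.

Daily DD above 12.1 °C (capped at 19.6): 11.9, 9.5, 0.0, 19.6, 19.6, 15.7, 7.1, 19.6, 11.5, 4.3.
Cumulative: 11.9, 21.4, 21.4, 41.0, 60.6, 76.3, 83.4, 103.0, 114.5, 118.8.
The total first reaches 50 DD on day 5.

day 5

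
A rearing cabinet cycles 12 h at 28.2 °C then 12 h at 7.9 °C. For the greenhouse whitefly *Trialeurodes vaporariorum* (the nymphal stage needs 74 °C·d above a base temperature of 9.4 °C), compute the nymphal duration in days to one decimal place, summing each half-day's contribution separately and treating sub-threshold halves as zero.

Day half: max(0, 28.2 − 9.4) × 0.5 = 18.8 × 0.5 = 9.40 DD.
Night half: max(0, 7.9 − 9.4) × 0.5 = 0.0 × 0.5 = 0.00 DD.
Per 24 h: 9.40 DD/day.
Duration = 74 / 9.40 = 7.872 ≈ 7.9 days.

7.9 days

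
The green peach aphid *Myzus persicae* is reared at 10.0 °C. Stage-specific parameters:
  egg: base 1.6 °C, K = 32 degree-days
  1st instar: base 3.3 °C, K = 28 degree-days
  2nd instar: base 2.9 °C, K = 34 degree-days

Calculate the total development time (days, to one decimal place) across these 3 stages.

12.8 days

egg: 32 / (10.0 − 1.6) = 32 / 8.4 = 3.810 d.
1st instar: 28 / (10.0 − 3.3) = 28 / 6.7 = 4.179 d.
2nd instar: 34 / (10.0 − 2.9) = 34 / 7.1 = 4.789 d.
Sum = 12.777 ≈ 12.8 days.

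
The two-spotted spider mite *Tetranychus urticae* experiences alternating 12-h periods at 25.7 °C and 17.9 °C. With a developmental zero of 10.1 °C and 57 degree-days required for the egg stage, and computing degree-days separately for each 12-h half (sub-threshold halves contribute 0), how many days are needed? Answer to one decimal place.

Day half: max(0, 25.7 − 10.1) × 0.5 = 15.6 × 0.5 = 7.80 DD.
Night half: max(0, 17.9 − 10.1) × 0.5 = 7.8 × 0.5 = 3.90 DD.
Per 24 h: 11.70 DD/day.
Duration = 57 / 11.70 = 4.872 ≈ 4.9 days.

4.9 days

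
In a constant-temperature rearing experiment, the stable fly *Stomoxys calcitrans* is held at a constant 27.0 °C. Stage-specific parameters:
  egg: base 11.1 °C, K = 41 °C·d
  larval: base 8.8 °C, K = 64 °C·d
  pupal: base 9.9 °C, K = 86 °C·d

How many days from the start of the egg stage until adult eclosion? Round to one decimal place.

egg: 41 / (27.0 − 11.1) = 41 / 15.9 = 2.579 d.
larval: 64 / (27.0 − 8.8) = 64 / 18.2 = 3.516 d.
pupal: 86 / (27.0 − 9.9) = 86 / 17.1 = 5.029 d.
Sum = 11.124 ≈ 11.1 days.

11.1 days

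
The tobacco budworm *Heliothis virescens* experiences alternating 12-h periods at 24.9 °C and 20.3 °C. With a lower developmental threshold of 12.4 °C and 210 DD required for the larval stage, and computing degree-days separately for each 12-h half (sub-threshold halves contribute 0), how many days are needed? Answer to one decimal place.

Day half: max(0, 24.9 − 12.4) × 0.5 = 12.5 × 0.5 = 6.25 DD.
Night half: max(0, 20.3 − 12.4) × 0.5 = 7.9 × 0.5 = 3.95 DD.
Per 24 h: 10.20 DD/day.
Duration = 210 / 10.20 = 20.588 ≈ 20.6 days.

20.6 days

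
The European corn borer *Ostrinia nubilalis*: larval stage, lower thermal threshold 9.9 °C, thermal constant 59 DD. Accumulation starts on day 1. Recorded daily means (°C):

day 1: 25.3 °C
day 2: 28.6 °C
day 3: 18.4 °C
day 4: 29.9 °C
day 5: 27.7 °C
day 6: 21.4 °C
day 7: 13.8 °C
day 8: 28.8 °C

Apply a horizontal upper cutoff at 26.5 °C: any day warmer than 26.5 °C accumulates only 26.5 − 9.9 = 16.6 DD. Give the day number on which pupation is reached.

day 5

Daily DD above 9.9 °C (capped at 16.6): 15.4, 16.6, 8.5, 16.6, 16.6, 11.5, 3.9, 16.6.
Cumulative: 15.4, 32.0, 40.5, 57.1, 73.7, 85.2, 89.1, 105.7.
The total first reaches 59 DD on day 5.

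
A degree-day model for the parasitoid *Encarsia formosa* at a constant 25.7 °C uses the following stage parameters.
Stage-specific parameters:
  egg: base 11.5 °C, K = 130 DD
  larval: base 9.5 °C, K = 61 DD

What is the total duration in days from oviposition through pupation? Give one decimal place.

12.9 days

egg: 130 / (25.7 − 11.5) = 130 / 14.2 = 9.155 d.
larval: 61 / (25.7 − 9.5) = 61 / 16.2 = 3.765 d.
Sum = 12.920 ≈ 12.9 days.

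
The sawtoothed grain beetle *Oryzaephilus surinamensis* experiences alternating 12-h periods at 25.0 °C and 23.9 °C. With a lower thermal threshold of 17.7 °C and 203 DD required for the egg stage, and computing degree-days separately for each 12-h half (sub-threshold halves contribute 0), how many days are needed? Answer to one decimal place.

30.1 days

Day half: max(0, 25.0 − 17.7) × 0.5 = 7.3 × 0.5 = 3.65 DD.
Night half: max(0, 23.9 − 17.7) × 0.5 = 6.2 × 0.5 = 3.10 DD.
Per 24 h: 6.75 DD/day.
Duration = 203 / 6.75 = 30.074 ≈ 30.1 days.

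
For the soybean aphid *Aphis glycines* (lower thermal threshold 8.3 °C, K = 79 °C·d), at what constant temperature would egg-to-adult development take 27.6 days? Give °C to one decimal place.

Required daily accumulation = 79 / 27.6 = 2.862 DD/day.
T = T_base + 2.862 = 8.3 + 2.862 = 11.162 ≈ 11.2 °C.

11.2 °C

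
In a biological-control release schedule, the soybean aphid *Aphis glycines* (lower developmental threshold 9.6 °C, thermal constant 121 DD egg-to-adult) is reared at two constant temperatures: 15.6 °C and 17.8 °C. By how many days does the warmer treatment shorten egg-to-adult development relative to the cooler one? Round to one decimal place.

At 15.6 °C: 121 / (15.6 − 9.6) = 121 / 6.0 = 20.167 d.
At 17.8 °C: 121 / (17.8 − 9.6) = 121 / 8.2 = 14.756 d.
Difference = |20.167 − 14.756| = 5.411 ≈ 5.4 days.

5.4 days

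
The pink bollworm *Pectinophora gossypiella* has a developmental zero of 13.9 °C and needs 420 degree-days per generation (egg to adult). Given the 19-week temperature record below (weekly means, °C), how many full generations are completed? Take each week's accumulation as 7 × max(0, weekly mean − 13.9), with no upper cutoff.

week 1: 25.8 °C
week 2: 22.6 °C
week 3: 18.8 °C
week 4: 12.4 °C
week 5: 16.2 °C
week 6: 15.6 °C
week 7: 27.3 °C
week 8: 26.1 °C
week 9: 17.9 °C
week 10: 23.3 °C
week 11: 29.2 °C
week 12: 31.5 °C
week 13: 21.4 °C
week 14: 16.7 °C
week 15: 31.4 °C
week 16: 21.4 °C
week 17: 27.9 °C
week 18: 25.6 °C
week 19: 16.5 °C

2 generations

Weekly DD (7 × max(0, T̄ − 13.9)): 83.3, 60.9, 34.3, 0.0, 16.1, 11.9, 93.8, 85.4, 28.0, 65.8, 107.1, 123.2, 52.5, 19.6, 122.5, 52.5, 98.0, 81.9, 18.2.
Season total = 1155.0 DD.
Complete generations = ⌊1155.0 / 420⌋ = 2.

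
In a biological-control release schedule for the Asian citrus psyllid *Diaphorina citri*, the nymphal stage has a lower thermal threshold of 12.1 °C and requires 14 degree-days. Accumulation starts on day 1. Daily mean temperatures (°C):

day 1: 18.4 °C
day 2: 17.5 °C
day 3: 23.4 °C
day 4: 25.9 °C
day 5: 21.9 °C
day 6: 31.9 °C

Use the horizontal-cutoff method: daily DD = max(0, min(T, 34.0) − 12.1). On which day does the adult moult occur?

Daily DD above 12.1 °C (capped at 21.9): 6.3, 5.4, 11.3, 13.8, 9.8, 19.8.
Cumulative: 6.3, 11.7, 23.0, 36.8, 46.6, 66.4.
The total first reaches 14 DD on day 3.

day 3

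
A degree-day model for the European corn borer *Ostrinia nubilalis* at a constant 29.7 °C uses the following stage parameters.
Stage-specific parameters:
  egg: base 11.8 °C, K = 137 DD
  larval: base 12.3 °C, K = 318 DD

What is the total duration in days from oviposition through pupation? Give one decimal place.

egg: 137 / (29.7 − 11.8) = 137 / 17.9 = 7.654 d.
larval: 318 / (29.7 − 12.3) = 318 / 17.4 = 18.276 d.
Sum = 25.929 ≈ 25.9 days.

25.9 days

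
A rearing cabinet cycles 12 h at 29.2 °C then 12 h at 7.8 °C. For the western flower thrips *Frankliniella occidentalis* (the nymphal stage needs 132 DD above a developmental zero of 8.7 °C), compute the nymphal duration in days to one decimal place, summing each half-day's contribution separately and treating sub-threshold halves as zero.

12.9 days

Day half: max(0, 29.2 − 8.7) × 0.5 = 20.5 × 0.5 = 10.25 DD.
Night half: max(0, 7.8 − 8.7) × 0.5 = 0.0 × 0.5 = 0.00 DD.
Per 24 h: 10.25 DD/day.
Duration = 132 / 10.25 = 12.878 ≈ 12.9 days.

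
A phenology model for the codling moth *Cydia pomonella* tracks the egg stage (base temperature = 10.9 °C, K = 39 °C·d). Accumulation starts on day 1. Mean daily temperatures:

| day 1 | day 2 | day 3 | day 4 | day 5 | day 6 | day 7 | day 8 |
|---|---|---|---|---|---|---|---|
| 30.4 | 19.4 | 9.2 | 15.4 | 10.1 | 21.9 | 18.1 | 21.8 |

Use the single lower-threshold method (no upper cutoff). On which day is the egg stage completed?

day 6

Daily DD above 10.9 °C: 19.5, 8.5, 0.0, 4.5, 0.0, 11.0, 7.2, 10.9.
Cumulative: 19.5, 28.0, 28.0, 32.5, 32.5, 43.5, 50.7, 61.6.
The total first reaches 39 DD on day 6.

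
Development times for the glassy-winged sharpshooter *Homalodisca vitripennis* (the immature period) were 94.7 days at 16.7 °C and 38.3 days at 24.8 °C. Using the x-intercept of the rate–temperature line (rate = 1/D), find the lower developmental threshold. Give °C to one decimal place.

Equal thermal constants: D₁(T₁ − T_b) = D₂(T₂ − T_b).
94.7·(16.7 − T_b) = 38.3·(24.8 − T_b)
T_b = (94.7·16.7 − 38.3·24.8) / (94.7 − 38.3) = 631.65 / 56.4 = 11.199 °C ≈ 11.2 °C.

11.2 °C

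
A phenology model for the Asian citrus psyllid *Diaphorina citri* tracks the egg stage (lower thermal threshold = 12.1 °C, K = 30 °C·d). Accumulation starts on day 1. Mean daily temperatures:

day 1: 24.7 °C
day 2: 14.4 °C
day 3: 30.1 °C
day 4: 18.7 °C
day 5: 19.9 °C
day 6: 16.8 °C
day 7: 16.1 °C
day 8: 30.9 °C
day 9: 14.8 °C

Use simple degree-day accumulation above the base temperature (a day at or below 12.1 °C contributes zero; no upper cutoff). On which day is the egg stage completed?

Daily DD above 12.1 °C: 12.6, 2.3, 18.0, 6.6, 7.8, 4.7, 4.0, 18.8, 2.7.
Cumulative: 12.6, 14.9, 32.9, 39.5, 47.3, 52.0, 56.0, 74.8, 77.5.
The total first reaches 30 DD on day 3.

day 3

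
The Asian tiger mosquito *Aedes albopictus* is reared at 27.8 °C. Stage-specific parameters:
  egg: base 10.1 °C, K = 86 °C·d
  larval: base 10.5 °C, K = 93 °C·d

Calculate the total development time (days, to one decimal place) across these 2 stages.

egg: 86 / (27.8 − 10.1) = 86 / 17.7 = 4.859 d.
larval: 93 / (27.8 − 10.5) = 93 / 17.3 = 5.376 d.
Sum = 10.234 ≈ 10.2 days.

10.2 days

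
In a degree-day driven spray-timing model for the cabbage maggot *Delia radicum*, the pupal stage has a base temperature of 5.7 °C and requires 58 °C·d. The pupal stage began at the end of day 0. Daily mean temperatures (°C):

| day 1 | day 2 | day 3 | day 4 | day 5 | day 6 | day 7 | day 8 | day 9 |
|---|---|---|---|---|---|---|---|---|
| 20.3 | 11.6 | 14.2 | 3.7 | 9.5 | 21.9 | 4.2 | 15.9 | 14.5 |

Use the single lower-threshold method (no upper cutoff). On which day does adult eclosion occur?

day 8

Daily DD above 5.7 °C: 14.6, 5.9, 8.5, 0.0, 3.8, 16.2, 0.0, 10.2, 8.8.
Cumulative: 14.6, 20.5, 29.0, 29.0, 32.8, 49.0, 49.0, 59.2, 68.0.
The total first reaches 58 DD on day 8.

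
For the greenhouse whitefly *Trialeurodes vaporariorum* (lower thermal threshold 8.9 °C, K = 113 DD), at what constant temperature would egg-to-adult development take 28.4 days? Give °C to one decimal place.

Required daily accumulation = 113 / 28.4 = 3.979 DD/day.
T = T_base + 3.979 = 8.9 + 3.979 = 12.879 ≈ 12.9 °C.

12.9 °C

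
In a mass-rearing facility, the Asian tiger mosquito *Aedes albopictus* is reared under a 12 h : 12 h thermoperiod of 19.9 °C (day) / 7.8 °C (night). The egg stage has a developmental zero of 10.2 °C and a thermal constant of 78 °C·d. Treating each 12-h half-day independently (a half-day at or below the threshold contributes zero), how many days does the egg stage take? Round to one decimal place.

16.1 days

Day half: max(0, 19.9 − 10.2) × 0.5 = 9.7 × 0.5 = 4.85 DD.
Night half: max(0, 7.8 − 10.2) × 0.5 = 0.0 × 0.5 = 0.00 DD.
Per 24 h: 4.85 DD/day.
Duration = 78 / 4.85 = 16.082 ≈ 16.1 days.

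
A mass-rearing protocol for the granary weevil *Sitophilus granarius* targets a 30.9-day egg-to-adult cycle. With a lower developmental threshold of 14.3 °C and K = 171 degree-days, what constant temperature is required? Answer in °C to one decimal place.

19.8 °C

Required daily accumulation = 171 / 30.9 = 5.534 DD/day.
T = T_base + 5.534 = 14.3 + 5.534 = 19.834 ≈ 19.8 °C.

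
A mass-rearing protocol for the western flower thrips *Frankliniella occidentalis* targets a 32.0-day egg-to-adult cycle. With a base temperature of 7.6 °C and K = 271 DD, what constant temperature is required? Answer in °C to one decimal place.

16.1 °C

Required daily accumulation = 271 / 32.0 = 8.469 DD/day.
T = T_base + 8.469 = 7.6 + 8.469 = 16.069 ≈ 16.1 °C.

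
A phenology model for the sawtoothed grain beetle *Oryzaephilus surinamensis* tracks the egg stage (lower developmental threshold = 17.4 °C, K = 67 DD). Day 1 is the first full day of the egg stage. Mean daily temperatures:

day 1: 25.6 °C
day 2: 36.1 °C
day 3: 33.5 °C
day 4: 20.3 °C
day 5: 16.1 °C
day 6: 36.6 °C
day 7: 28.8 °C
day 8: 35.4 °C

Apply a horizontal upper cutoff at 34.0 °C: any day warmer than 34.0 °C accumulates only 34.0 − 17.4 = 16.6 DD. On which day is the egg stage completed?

Daily DD above 17.4 °C (capped at 16.6): 8.2, 16.6, 16.1, 2.9, 0.0, 16.6, 11.4, 16.6.
Cumulative: 8.2, 24.8, 40.9, 43.8, 43.8, 60.4, 71.8, 88.4.
The total first reaches 67 DD on day 7.

day 7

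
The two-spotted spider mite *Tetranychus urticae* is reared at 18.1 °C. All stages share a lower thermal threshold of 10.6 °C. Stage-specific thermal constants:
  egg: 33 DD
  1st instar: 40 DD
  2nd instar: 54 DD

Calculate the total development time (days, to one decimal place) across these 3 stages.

Daily accumulation at 18.1 °C = 18.1 − 10.6 = 7.5 DD/day.
Total K = 33 + 40 + 54 = 127 DD.
Total duration = 127 / 7.5 = 16.933 ≈ 16.9 days.

16.9 days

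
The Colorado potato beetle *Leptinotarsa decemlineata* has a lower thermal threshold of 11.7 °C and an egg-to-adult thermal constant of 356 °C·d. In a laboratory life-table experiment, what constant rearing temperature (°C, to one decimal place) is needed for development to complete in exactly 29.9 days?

23.6 °C

Required daily accumulation = 356 / 29.9 = 11.906 DD/day.
T = T_base + 11.906 = 11.7 + 11.906 = 23.606 ≈ 23.6 °C.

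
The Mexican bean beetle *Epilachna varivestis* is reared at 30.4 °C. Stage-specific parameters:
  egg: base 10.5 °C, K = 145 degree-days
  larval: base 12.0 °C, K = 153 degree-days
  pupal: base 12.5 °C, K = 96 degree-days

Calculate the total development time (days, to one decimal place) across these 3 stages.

21.0 days

egg: 145 / (30.4 − 10.5) = 145 / 19.9 = 7.286 d.
larval: 153 / (30.4 − 12.0) = 153 / 18.4 = 8.315 d.
pupal: 96 / (30.4 − 12.5) = 96 / 17.9 = 5.363 d.
Sum = 20.965 ≈ 21.0 days.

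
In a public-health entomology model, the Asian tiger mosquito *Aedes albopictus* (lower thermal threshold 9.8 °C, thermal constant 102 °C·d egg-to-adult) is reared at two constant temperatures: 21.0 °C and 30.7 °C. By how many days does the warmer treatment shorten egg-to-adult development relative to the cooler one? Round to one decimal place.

4.2 days

At 21.0 °C: 102 / (21.0 − 9.8) = 102 / 11.2 = 9.107 d.
At 30.7 °C: 102 / (30.7 − 9.8) = 102 / 20.9 = 4.880 d.
Difference = |9.107 − 4.880| = 4.227 ≈ 4.2 days.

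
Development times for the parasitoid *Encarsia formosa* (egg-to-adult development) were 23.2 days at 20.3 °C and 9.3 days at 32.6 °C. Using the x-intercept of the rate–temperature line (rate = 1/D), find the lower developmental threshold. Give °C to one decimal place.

12.1 °C

Equal thermal constants: D₁(T₁ − T_b) = D₂(T₂ − T_b).
23.2·(20.3 − T_b) = 9.3·(32.6 − T_b)
T_b = (23.2·20.3 − 9.3·32.6) / (23.2 − 9.3) = 167.78 / 13.9 = 12.071 °C ≈ 12.1 °C.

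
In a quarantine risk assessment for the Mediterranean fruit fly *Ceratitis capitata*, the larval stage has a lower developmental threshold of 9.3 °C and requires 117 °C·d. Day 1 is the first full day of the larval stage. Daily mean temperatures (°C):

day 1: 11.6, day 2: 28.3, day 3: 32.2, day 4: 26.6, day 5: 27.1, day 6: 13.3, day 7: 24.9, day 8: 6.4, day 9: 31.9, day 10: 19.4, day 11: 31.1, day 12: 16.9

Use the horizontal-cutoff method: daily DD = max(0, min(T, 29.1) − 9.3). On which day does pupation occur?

day 10

Daily DD above 9.3 °C (capped at 19.8): 2.3, 19.0, 19.8, 17.3, 17.8, 4.0, 15.6, 0.0, 19.8, 10.1, 19.8, 7.6.
Cumulative: 2.3, 21.3, 41.1, 58.4, 76.2, 80.2, 95.8, 95.8, 115.6, 125.7, 145.5, 153.1.
The total first reaches 117 DD on day 10.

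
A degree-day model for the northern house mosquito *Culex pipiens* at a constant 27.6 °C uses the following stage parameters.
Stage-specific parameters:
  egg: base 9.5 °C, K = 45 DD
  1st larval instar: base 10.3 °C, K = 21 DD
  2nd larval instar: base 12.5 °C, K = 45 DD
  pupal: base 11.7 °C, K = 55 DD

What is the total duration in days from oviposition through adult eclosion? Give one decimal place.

egg: 45 / (27.6 − 9.5) = 45 / 18.1 = 2.486 d.
1st larval instar: 21 / (27.6 − 10.3) = 21 / 17.3 = 1.214 d.
2nd larval instar: 45 / (27.6 − 12.5) = 45 / 15.1 = 2.980 d.
pupal: 55 / (27.6 − 11.7) = 55 / 15.9 = 3.459 d.
Sum = 10.139 ≈ 10.1 days.

10.1 days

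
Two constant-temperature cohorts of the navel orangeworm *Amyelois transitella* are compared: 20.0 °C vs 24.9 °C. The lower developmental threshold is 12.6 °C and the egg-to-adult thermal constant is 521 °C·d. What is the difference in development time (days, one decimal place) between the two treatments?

28.0 days

At 20.0 °C: 521 / (20.0 − 12.6) = 521 / 7.4 = 70.405 d.
At 24.9 °C: 521 / (24.9 − 12.6) = 521 / 12.3 = 42.358 d.
Difference = |70.405 − 42.358| = 28.048 ≈ 28.0 days.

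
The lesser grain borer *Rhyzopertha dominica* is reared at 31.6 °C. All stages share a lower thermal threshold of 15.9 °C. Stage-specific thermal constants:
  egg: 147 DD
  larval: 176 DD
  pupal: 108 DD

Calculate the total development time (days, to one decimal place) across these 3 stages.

Daily accumulation at 31.6 °C = 31.6 − 15.9 = 15.7 DD/day.
Total K = 147 + 176 + 108 = 431 DD.
Total duration = 431 / 15.7 = 27.452 ≈ 27.5 days.

27.5 days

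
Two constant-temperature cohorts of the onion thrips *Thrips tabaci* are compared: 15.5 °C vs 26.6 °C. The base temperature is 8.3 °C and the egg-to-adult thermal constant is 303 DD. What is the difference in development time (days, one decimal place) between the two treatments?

25.5 days

At 15.5 °C: 303 / (15.5 − 8.3) = 303 / 7.2 = 42.083 d.
At 26.6 °C: 303 / (26.6 − 8.3) = 303 / 18.3 = 16.557 d.
Difference = |42.083 − 16.557| = 25.526 ≈ 25.5 days.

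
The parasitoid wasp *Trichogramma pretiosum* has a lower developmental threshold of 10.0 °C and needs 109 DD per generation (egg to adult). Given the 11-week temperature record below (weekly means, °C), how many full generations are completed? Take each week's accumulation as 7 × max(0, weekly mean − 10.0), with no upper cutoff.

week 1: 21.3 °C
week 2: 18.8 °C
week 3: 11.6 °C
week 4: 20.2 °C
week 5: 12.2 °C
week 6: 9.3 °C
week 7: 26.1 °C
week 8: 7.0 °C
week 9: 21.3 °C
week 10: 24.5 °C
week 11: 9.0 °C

4 generations

Weekly DD (7 × max(0, T̄ − 10.0)): 79.1, 61.6, 11.2, 71.4, 15.4, 0.0, 112.7, 0.0, 79.1, 101.5, 0.0.
Season total = 532.0 DD.
Complete generations = ⌊532.0 / 109⌋ = 4.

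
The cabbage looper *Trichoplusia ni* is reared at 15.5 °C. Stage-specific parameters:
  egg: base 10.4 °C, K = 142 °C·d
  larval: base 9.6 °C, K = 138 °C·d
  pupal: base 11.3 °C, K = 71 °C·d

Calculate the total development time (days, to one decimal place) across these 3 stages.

68.1 days

egg: 142 / (15.5 − 10.4) = 142 / 5.1 = 27.843 d.
larval: 138 / (15.5 − 9.6) = 138 / 5.9 = 23.390 d.
pupal: 71 / (15.5 − 11.3) = 71 / 4.2 = 16.905 d.
Sum = 68.138 ≈ 68.1 days.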